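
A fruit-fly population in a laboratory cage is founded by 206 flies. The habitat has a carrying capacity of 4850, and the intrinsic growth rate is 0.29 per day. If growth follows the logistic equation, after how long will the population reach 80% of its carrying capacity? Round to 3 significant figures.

15.5 days

A = (K − N₀)/N₀ = (4850 − 206)/206 = 22.544.
Solve 4850/(1 + 22.544·e^(−0.29t)) = 3880: 1 + 22.544·e^(−0.29t) = 1.25, so e^(−0.29t) = 0.0110896.
−0.29·t = ln(0.0110896) = -4.5017, so t = 4.5017/0.29 = 15.523.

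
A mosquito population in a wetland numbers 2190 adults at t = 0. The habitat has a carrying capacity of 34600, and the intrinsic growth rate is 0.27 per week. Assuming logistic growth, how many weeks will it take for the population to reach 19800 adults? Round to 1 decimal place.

11.1 weeks

A = (K − N₀)/N₀ = (34600 − 2190)/2190 = 14.799.
Solve 34600/(1 + 14.799·e^(−0.27t)) = 19800: 1 + 14.799·e^(−0.27t) = 1.7475, so e^(−0.27t) = 0.0505082.
−0.27·t = ln(0.0505082) = -2.9856, so t = 2.9856/0.27 = 11.058.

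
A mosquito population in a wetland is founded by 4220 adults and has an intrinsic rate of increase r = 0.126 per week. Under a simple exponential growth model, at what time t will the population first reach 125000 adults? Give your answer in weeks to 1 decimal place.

Set N₀·e^(rt) = 125000: e^(0.126·t) = 125000/4220 = 29.621.
0.126·t = ln(29.621) = 3.3885, so t = 3.3885/0.126 = 26.893.

26.9 weeks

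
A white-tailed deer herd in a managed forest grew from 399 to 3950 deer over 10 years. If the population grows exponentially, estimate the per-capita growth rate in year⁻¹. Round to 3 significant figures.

From N(t) = N₀·e^(rt): e^(r·10) = 3950/399 = 9.8997.
r·10 = ln(9.8997) = 2.2925, so r = 2.2925/10 = 0.22925.

0.229 per year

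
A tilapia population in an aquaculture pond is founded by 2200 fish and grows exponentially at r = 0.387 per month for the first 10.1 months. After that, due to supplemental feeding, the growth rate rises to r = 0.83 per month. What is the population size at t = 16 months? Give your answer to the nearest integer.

Phase 1: N(10.1) = 2200·e^(0.387×10.1) = 2200·e^3.909 = 109635.
Phase 2 runs for 16 − 10.1 = 5.9 months at r = 0.83.
N(16) = 109635·e^(0.83×5.9) = 109635·e^4.897 = 1.467877×10^7.

14678768 fish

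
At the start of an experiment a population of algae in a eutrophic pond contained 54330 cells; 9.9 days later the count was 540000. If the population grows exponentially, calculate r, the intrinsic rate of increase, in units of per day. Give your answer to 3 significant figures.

0.232 per day

From N(t) = N₀·e^(rt): e^(r·9.9) = 540000/54330 = 9.9393.
r·9.9 = ln(9.9393) = 2.2965, so r = 2.2965/9.9 = 0.23197.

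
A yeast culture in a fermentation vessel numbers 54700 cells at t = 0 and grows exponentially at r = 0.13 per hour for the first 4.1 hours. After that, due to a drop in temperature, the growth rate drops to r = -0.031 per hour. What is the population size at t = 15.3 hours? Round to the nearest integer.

65869 cells

Phase 1: N(4.1) = 54700·e^(0.13×4.1) = 54700·e^0.533 = 93210.8.
Phase 2 runs for 15.3 − 4.1 = 11.2 hours at r = -0.031.
N(15.3) = 93210.8·e^(-0.031×11.2) = 93210.8·e^-0.3472 = 65868.7.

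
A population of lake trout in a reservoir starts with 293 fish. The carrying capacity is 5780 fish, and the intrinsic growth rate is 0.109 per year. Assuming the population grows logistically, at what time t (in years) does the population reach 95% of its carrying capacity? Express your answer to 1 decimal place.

53.9 years

A = (K − N₀)/N₀ = (5780 − 293)/293 = 18.727.
Solve 5780/(1 + 18.727·e^(−0.109t)) = 5491: 1 + 18.727·e^(−0.109t) = 1.0526, so e^(−0.109t) = 0.00281047.
−0.109·t = ln(0.00281047) = -5.8744, so t = 5.8744/0.109 = 53.894.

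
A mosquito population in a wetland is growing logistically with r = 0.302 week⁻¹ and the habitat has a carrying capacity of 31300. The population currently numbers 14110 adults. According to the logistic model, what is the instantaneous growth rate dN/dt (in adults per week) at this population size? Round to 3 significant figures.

2340 adults per week

dN/dt = rN(1 − N/K) = 0.302 × 14110 × (1 − 14110/31300).
1 − 14110/31300 = 0.5492; dN/dt = 0.302 × 14110 × 0.5492 = 2340.3.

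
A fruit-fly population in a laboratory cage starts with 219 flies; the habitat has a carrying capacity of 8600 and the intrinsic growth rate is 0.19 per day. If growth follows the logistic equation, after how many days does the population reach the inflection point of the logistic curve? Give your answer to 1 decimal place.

19.2 days

Logistic growth is fastest at N = K/2 = 4300.
A = (K − N₀)/N₀ = 38.269. Set K/(1 + A·e^(−rt)) = K/2 → A·e^(−rt) = 1.
e^(−0.19t) = 1/38.269 = 0.0261305, so t = ln(38.269)/0.19 = 3.6447/0.19 = 19.182.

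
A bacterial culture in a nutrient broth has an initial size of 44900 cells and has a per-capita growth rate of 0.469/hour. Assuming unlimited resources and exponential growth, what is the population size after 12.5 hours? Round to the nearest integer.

N(t) = N₀·e^(rt) = 44900 × e^(0.469×12.5) = 44900 × e^5.862.
e^5.862 ≈ 351.6, so N ≈ 44900 × 351.6 = 1.578693×10^7.

15786932 cells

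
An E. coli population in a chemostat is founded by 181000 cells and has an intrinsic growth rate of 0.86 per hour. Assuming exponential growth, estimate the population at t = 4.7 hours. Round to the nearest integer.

10306160 cells

N(t) = N₀·e^(rt) = 181000 × e^(0.86×4.7) = 181000 × e^4.042.
e^4.042 ≈ 56.94, so N ≈ 181000 × 56.94 = 1.030616×10^7.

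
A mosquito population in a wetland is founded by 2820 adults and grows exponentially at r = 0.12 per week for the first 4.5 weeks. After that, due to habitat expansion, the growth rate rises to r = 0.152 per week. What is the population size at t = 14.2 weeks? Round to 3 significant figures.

21100 adults

Phase 1: N(4.5) = 2820·e^(0.12×4.5) = 2820·e^0.54 = 4839.14.
Phase 2 runs for 14.2 − 4.5 = 9.7 weeks at r = 0.152.
N(14.2) = 4839.14·e^(0.152×9.7) = 4839.14·e^1.474 = 21139.4.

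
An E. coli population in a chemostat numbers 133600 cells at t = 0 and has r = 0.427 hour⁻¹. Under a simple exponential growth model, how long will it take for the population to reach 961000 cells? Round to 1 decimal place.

Set N₀·e^(rt) = 961000: e^(0.427·t) = 961000/133600 = 7.1931.
0.427·t = ln(7.1931) = 1.9731, so t = 1.9731/0.427 = 4.6209.

4.6 hours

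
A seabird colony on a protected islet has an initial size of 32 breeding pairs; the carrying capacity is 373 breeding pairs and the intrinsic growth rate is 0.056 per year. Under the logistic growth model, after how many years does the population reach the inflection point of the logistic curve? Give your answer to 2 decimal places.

Logistic growth is fastest at N = K/2 = 186.5.
A = (K − N₀)/N₀ = 10.656. Set K/(1 + A·e^(−rt)) = K/2 → A·e^(−rt) = 1.
e^(−0.056t) = 1/10.656 = 0.0938416, so t = ln(10.656)/0.056 = 2.3661/0.056 = 42.253.

42.25 years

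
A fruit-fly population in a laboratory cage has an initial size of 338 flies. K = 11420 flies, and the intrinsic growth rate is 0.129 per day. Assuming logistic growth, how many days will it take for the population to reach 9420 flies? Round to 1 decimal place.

A = (K − N₀)/N₀ = (11420 − 338)/338 = 32.787.
Solve 11420/(1 + 32.787·e^(−0.129t)) = 9420: 1 + 32.787·e^(−0.129t) = 1.2123, so e^(−0.129t) = 0.00647556.
−0.129·t = ln(0.00647556) = -5.0397, so t = 5.0397/0.129 = 39.068.

39.1 days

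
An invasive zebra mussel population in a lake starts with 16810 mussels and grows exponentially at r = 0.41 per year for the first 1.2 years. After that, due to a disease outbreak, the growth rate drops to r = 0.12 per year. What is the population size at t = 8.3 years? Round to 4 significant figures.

Phase 1: N(1.2) = 16810·e^(0.41×1.2) = 16810·e^0.492 = 27494.2.
Phase 2 runs for 8.3 − 1.2 = 7.1 years at r = 0.12.
N(8.3) = 27494.2·e^(0.12×7.1) = 27494.2·e^0.852 = 64455.4.

64460 mussels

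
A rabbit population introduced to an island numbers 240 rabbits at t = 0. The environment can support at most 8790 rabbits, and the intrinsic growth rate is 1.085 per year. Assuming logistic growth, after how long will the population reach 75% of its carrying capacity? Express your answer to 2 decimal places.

4.31 years

A = (K − N₀)/N₀ = (8790 − 240)/240 = 35.625.
Solve 8790/(1 + 35.625·e^(−1.085t)) = 6592.5: 1 + 35.625·e^(−1.085t) = 1.3333, so e^(−1.085t) = 0.00935673.
−1.085·t = ln(0.00935673) = -4.6717, so t = 4.6717/1.085 = 4.3057.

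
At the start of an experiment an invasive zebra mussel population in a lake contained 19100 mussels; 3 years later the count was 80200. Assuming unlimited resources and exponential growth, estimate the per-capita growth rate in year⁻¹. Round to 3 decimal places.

From N(t) = N₀·e^(rt): e^(r·3) = 80200/19100 = 4.199.
r·3 = ln(4.199) = 1.4348, so r = 1.4348/3 = 0.47828.

0.478 per year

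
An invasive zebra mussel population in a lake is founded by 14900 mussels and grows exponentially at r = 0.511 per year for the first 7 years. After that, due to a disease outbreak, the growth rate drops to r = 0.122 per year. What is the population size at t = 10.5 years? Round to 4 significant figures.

Phase 1: N(7) = 14900·e^(0.511×7) = 14900·e^3.577 = 532915.
Phase 2 runs for 10.5 − 7 = 3.5 years at r = 0.122.
N(10.5) = 532915·e^(0.122×3.5) = 532915·e^0.427 = 816773.

816800 mussels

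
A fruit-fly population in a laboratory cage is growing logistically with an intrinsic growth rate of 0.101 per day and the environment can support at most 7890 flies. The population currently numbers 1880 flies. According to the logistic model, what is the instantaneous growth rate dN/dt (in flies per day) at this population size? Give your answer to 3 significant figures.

145 flies per day

dN/dt = rN(1 − N/K) = 0.101 × 1880 × (1 − 1880/7890).
1 − 1880/7890 = 0.76172; dN/dt = 0.101 × 1880 × 0.76172 = 144.64.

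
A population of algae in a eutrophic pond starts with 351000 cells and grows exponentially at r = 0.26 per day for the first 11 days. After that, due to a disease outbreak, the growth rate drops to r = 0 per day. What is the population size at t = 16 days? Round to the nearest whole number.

Phase 1: N(11) = 351000·e^(0.26×11) = 351000·e^2.86 = 6.128996×10^6.
Phase 2 runs for 16 − 11 = 5 days at r = 0.
N(16) = 6.128996×10^6·e^(0×5) = 6.128996×10^6·e^0 = 6.128996×10^6.

6128996 cells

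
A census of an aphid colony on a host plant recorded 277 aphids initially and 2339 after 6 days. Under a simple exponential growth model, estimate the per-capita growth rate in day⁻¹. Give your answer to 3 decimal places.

0.356 per day

From N(t) = N₀·e^(rt): e^(r·6) = 2339/277 = 8.444.
r·6 = ln(8.444) = 2.1335, so r = 2.1335/6 = 0.35558.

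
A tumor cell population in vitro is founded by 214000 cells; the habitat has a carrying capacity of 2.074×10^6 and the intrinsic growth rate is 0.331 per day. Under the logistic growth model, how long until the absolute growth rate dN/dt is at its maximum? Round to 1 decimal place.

Logistic growth is fastest at N = K/2 = 1.037×10^6.
A = (K − N₀)/N₀ = 8.6916. Set K/(1 + A·e^(−rt)) = K/2 → A·e^(−rt) = 1.
e^(−0.331t) = 1/8.6916 = 0.115054, so t = ln(8.6916)/0.331 = 2.1624/0.331 = 6.5328.

6.5 days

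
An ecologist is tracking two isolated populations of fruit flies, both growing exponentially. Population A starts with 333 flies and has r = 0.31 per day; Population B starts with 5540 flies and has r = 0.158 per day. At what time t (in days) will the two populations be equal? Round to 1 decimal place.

18.5 days

Set 333·e^(0.31t) = 5540·e^(0.158t).
e^((0.31 − 0.158)t) = 5540/333 → e^(0.152·t) = 16.637.
0.152·t = ln(16.637) = 2.8116, so t = 2.8116/0.152 = 18.497.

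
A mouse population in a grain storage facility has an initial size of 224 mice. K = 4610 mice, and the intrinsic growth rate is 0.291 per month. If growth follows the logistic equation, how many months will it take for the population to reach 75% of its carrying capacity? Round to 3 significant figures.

A = (K − N₀)/N₀ = (4610 − 224)/224 = 19.58.
Solve 4610/(1 + 19.58·e^(−0.291t)) = 3457.5: 1 + 19.58·e^(−0.291t) = 1.3333, so e^(−0.291t) = 0.0170239.
−0.291·t = ln(0.0170239) = -4.0731, so t = 4.0731/0.291 = 13.997.

14.0 months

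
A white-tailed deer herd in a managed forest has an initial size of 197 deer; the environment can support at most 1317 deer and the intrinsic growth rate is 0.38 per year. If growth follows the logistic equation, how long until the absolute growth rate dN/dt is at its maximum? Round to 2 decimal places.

Logistic growth is fastest at N = K/2 = 658.5.
A = (K − N₀)/N₀ = 5.6853. Set K/(1 + A·e^(−rt)) = K/2 → A·e^(−rt) = 1.
e^(−0.38t) = 1/5.6853 = 0.175893, so t = ln(5.6853)/0.38 = 1.7379/0.38 = 4.5734.

4.57 years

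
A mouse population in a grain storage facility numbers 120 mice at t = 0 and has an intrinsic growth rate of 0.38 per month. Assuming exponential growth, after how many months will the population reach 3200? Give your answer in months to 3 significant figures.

Set N₀·e^(rt) = 3200: e^(0.38·t) = 3200/120 = 26.667.
0.38·t = ln(26.667) = 3.2834, so t = 3.2834/0.38 = 8.6406.

8.64 months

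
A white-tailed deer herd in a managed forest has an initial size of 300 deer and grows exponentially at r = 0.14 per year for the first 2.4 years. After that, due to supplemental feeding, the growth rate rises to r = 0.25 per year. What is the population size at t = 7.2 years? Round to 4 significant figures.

1394 deer

Phase 1: N(2.4) = 300·e^(0.14×2.4) = 300·e^0.336 = 419.802.
Phase 2 runs for 7.2 − 2.4 = 4.8 years at r = 0.25.
N(7.2) = 419.802·e^(0.25×4.8) = 419.802·e^1.2 = 1393.79.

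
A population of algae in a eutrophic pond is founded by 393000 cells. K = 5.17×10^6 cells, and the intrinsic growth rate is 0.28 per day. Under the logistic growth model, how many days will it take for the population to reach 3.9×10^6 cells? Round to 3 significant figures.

A = (K − N₀)/N₀ = (5.17×10^6 − 393000)/393000 = 12.155.
Solve 5.17×10^6/(1 + 12.155·e^(−0.28t)) = 3.9×10^6: 1 + 12.155·e^(−0.28t) = 1.3256, so e^(−0.28t) = 0.0267902.
−0.28·t = ln(0.0267902) = -3.6197, so t = 3.6197/0.28 = 12.928.

12.9 days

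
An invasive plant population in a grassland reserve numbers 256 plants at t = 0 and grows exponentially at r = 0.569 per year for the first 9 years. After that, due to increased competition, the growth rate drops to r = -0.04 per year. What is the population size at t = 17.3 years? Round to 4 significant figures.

30770 plants

Phase 1: N(9) = 256·e^(0.569×9) = 256·e^5.121 = 42880.7.
Phase 2 runs for 17.3 − 9 = 8.3 years at r = -0.04.
N(17.3) = 42880.7·e^(-0.04×8.3) = 42880.7·e^-0.332 = 30766.4.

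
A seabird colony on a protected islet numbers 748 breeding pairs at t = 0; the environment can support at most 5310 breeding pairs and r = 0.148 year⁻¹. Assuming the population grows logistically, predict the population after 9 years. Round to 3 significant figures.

2030 breeding pairs

A = (K − N₀)/N₀ = (5310 − 748)/748 = 6.0989.
N(t) = K/(1 + A·e^(−rt)) = 5310/(1 + 6.0989×e^(−0.148×9)).
e^(−1.332) = 0.26395; denominator = 1 + 6.0989×0.26395 = 2.6098.
N = 5310/2.6098 = 2034.63.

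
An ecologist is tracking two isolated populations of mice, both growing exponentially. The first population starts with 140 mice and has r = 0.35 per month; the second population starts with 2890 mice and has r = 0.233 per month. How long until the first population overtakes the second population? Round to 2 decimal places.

25.87 months

Set 140·e^(0.35t) = 2890·e^(0.233t).
e^((0.35 − 0.233)t) = 2890/140 → e^(0.117·t) = 20.643.
0.117·t = ln(20.643) = 3.0274, so t = 3.0274/0.117 = 25.875.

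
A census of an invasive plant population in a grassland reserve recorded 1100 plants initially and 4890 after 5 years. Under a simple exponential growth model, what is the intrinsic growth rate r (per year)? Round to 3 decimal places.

0.298 per year

From N(t) = N₀·e^(rt): e^(r·5) = 4890/1100 = 4.4455.
r·5 = ln(4.4455) = 1.4919, so r = 1.4919/5 = 0.29838.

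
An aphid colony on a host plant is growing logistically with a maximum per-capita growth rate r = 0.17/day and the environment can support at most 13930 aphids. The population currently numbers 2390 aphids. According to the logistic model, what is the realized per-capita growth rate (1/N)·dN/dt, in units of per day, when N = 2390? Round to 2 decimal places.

0.14 per day

(1/N)·dN/dt = r(1 − N/K) = 0.17 × (1 − 2390/13930).
= 0.17 × 0.82843 = 0.14083.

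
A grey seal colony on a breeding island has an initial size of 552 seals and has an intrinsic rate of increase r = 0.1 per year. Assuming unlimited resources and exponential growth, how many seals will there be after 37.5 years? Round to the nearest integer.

23472 seals

N(t) = N₀·e^(rt) = 552 × e^(0.1×37.5) = 552 × e^3.75.
e^3.75 ≈ 42.521, so N ≈ 552 × 42.521 = 23471.6.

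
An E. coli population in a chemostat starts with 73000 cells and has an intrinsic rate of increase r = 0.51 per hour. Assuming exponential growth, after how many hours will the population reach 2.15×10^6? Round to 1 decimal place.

Set N₀·e^(rt) = 2.15×10^6: e^(0.51·t) = 2.15×10^6/73000 = 29.452.
0.51·t = ln(29.452) = 3.3828, so t = 3.3828/0.51 = 6.6329.

6.6 hours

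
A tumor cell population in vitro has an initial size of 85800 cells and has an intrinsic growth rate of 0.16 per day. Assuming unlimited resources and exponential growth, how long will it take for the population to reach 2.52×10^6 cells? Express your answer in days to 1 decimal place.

21.1 days

Set N₀·e^(rt) = 2.52×10^6: e^(0.16·t) = 2.52×10^6/85800 = 29.371.
0.16·t = ln(29.371) = 3.38, so t = 3.38/0.16 = 21.125.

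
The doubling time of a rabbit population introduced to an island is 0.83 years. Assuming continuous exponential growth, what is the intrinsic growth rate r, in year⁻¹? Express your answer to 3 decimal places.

r = ln(2)/t_d = 0.6931/0.83 = 0.83512.

0.835 per year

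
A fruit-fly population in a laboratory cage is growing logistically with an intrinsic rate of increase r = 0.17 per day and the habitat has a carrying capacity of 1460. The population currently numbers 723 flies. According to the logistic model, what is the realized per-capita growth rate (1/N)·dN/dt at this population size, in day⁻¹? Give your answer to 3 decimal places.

0.086 per day

(1/N)·dN/dt = r(1 − N/K) = 0.17 × (1 − 723/1460).
= 0.17 × 0.50479 = 0.085815.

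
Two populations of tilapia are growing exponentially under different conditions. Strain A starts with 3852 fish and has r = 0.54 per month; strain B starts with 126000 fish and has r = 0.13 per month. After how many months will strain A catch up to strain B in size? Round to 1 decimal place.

Set 3852·e^(0.54t) = 126000·e^(0.13t).
e^((0.54 − 0.13)t) = 126000/3852 → e^(0.41·t) = 32.71.
0.41·t = ln(32.71) = 3.4877, so t = 3.4877/0.41 = 8.5066.

8.5 months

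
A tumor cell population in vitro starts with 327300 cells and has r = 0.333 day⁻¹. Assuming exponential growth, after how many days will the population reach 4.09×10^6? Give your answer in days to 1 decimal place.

Set N₀·e^(rt) = 4.09×10^6: e^(0.333·t) = 4.09×10^6/327300 = 12.496.
0.333·t = ln(12.496) = 2.5254, so t = 2.5254/0.333 = 7.5839.

7.6 days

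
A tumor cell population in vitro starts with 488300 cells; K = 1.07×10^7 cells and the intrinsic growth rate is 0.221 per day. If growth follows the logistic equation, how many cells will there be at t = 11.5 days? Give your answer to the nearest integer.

A = (K − N₀)/N₀ = (1.07×10^7 − 488300)/488300 = 20.913.
N(t) = K/(1 + A·e^(−rt)) = 1.07×10^7/(1 + 20.913×e^(−0.221×11.5)).
e^(−2.542) = 0.078748; denominator = 1 + 20.913×0.078748 = 2.6468.
N = 1.07×10^7/2.6468 = 4.042554×10^6.

4042554 cells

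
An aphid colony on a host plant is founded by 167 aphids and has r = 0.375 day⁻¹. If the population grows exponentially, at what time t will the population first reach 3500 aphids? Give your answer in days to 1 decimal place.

Set N₀·e^(rt) = 3500: e^(0.375·t) = 3500/167 = 20.958.
0.375·t = ln(20.958) = 3.0425, so t = 3.0425/0.375 = 8.1134.

8.1 days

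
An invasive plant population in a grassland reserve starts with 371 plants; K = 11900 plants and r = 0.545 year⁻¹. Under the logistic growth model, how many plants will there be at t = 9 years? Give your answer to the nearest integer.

9673 plants

A = (K − N₀)/N₀ = (11900 − 371)/371 = 31.075.
N(t) = K/(1 + A·e^(−rt)) = 11900/(1 + 31.075×e^(−0.545×9)).
e^(−4.905) = 0.0074094; denominator = 1 + 31.075×0.0074094 = 1.2303.
N = 11900/1.2303 = 9672.82.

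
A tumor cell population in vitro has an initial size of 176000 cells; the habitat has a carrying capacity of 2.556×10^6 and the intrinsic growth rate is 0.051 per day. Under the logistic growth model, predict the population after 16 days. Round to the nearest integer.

A = (K − N₀)/N₀ = (2.556×10^6 − 176000)/176000 = 13.523.
N(t) = K/(1 + A·e^(−rt)) = 2.556×10^6/(1 + 13.523×e^(−0.051×16)).
e^(−0.816) = 0.4422; denominator = 1 + 13.523×0.4422 = 6.9797.
N = 2.556×10^6/6.9797 = 366204.

366204 cells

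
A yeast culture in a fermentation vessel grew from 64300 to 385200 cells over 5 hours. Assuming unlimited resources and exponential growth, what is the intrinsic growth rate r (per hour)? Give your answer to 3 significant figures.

From N(t) = N₀·e^(rt): e^(r·5) = 385200/64300 = 5.9907.
r·5 = ln(5.9907) = 1.7902, so r = 1.7902/5 = 0.35804.

0.358 per hour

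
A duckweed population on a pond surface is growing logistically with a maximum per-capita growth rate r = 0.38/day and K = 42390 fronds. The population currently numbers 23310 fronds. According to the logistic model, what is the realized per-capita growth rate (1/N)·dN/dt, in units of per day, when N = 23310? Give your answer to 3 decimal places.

(1/N)·dN/dt = r(1 − N/K) = 0.38 × (1 − 23310/42390).
= 0.38 × 0.45011 = 0.17104.

0.171 per day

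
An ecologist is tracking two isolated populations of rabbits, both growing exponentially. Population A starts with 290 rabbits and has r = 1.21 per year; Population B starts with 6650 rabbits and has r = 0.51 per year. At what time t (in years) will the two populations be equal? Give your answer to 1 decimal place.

Set 290·e^(1.21t) = 6650·e^(0.51t).
e^((1.21 − 0.51)t) = 6650/290 → e^(0.7·t) = 22.931.
0.7·t = ln(22.931) = 3.1325, so t = 3.1325/0.7 = 4.475.

4.5 years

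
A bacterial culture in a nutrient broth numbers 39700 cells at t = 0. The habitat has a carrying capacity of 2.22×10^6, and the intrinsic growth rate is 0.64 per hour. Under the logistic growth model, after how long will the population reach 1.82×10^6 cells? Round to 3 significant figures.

8.63 hours

A = (K − N₀)/N₀ = (2.22×10^6 − 39700)/39700 = 54.919.
Solve 2.22×10^6/(1 + 54.919·e^(−0.64t)) = 1.82×10^6: 1 + 54.919·e^(−0.64t) = 1.2198, so e^(−0.64t) = 0.00400187.
−0.64·t = ln(0.00400187) = -5.521, so t = 5.521/0.64 = 8.6266.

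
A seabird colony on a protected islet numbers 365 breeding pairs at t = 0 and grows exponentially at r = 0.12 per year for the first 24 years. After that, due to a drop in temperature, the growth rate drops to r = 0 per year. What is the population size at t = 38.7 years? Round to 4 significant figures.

Phase 1: N(24) = 365·e^(0.12×24) = 365·e^2.88 = 6502.21.
Phase 2 runs for 38.7 − 24 = 14.7 years at r = 0.
N(38.7) = 6502.21·e^(0×14.7) = 6502.21·e^0 = 6502.21.

6502 breeding pairs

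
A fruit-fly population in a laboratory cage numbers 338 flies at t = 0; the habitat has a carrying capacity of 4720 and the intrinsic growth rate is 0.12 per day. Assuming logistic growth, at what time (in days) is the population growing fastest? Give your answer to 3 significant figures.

21.4 days

Logistic growth is fastest at N = K/2 = 2360.
A = (K − N₀)/N₀ = 12.964. Set K/(1 + A·e^(−rt)) = K/2 → A·e^(−rt) = 1.
e^(−0.12t) = 1/12.964 = 0.0771337, so t = ln(12.964)/0.12 = 2.5622/0.12 = 21.352.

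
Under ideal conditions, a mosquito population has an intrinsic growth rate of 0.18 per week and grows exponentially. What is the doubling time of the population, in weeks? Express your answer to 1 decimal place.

Doubling time t_d = ln(2)/r = 0.6931/0.18 = 3.8508.

3.9 weeks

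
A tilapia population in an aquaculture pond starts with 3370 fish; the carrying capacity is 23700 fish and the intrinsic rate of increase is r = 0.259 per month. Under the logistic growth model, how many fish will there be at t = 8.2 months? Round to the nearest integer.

13768 fish

A = (K − N₀)/N₀ = (23700 − 3370)/3370 = 6.0326.
N(t) = K/(1 + A·e^(−rt)) = 23700/(1 + 6.0326×e^(−0.259×8.2)).
e^(−2.124) = 0.11958; denominator = 1 + 6.0326×0.11958 = 1.7214.
N = 23700/1.7214 = 13768.2.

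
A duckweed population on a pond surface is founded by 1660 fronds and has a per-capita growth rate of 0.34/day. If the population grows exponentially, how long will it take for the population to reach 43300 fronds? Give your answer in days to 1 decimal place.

9.6 days

Set N₀·e^(rt) = 43300: e^(0.34·t) = 43300/1660 = 26.084.
0.34·t = ln(26.084) = 3.2613, so t = 3.2613/0.34 = 9.5922.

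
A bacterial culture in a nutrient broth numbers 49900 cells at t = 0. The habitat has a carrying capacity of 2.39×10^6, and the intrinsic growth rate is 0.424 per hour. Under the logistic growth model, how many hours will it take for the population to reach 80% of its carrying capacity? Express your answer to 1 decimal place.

A = (K − N₀)/N₀ = (2.39×10^6 − 49900)/49900 = 46.896.
Solve 2.39×10^6/(1 + 46.896·e^(−0.424t)) = 1.912×10^6: 1 + 46.896·e^(−0.424t) = 1.25, so e^(−0.424t) = 0.00533097.
−0.424·t = ln(0.00533097) = -5.2342, so t = 5.2342/0.424 = 12.345.

12.3 hours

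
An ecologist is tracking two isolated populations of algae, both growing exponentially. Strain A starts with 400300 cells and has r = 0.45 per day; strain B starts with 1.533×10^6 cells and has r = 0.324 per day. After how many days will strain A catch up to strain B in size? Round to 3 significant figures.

Set 400300·e^(0.45t) = 1.533×10^6·e^(0.324t).
e^((0.45 − 0.324)t) = 1.533×10^6/400300 → e^(0.126·t) = 3.8296.
0.126·t = ln(3.8296) = 1.3428, so t = 1.3428/0.126 = 10.657.

10.7 days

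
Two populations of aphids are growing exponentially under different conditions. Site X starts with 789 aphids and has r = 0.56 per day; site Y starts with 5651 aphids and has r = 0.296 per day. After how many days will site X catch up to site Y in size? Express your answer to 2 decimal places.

7.46 days

Set 789·e^(0.56t) = 5651·e^(0.296t).
e^((0.56 − 0.296)t) = 5651/789 → e^(0.264·t) = 7.1622.
0.264·t = ln(7.1622) = 1.9688, so t = 1.9688/0.264 = 7.4577.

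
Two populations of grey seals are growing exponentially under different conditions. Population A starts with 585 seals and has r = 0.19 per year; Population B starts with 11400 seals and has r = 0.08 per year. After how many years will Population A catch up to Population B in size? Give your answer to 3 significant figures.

Set 585·e^(0.19t) = 11400·e^(0.08t).
e^((0.19 − 0.08)t) = 11400/585 → e^(0.11·t) = 19.487.
0.11·t = ln(19.487) = 2.9698, so t = 2.9698/0.11 = 26.998.

27.0 years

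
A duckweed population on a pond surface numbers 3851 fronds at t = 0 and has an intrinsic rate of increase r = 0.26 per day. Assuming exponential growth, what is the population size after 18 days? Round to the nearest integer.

415023 fronds

N(t) = N₀·e^(rt) = 3851 × e^(0.26×18) = 3851 × e^4.68.
e^4.68 ≈ 107.77, so N ≈ 3851 × 107.77 = 415023.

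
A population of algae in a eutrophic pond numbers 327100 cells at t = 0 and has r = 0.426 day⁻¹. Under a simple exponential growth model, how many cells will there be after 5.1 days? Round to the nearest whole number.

2872293 cells

N(t) = N₀·e^(rt) = 327100 × e^(0.426×5.1) = 327100 × e^2.173.
e^2.173 ≈ 8.7811, so N ≈ 327100 × 8.7811 = 2.872293×10^6.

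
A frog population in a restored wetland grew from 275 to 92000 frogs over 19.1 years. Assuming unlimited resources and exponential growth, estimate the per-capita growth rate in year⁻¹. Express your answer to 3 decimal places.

From N(t) = N₀·e^(rt): e^(r·19.1) = 92000/275 = 334.55.
r·19.1 = ln(334.55) = 5.8128, so r = 5.8128/19.1 = 0.30433.

0.304 per year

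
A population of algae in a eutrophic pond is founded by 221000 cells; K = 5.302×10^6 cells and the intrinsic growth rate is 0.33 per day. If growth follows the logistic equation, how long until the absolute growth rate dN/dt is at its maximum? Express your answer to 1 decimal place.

9.5 days

Logistic growth is fastest at N = K/2 = 2.651×10^6.
A = (K − N₀)/N₀ = 22.991. Set K/(1 + A·e^(−rt)) = K/2 → A·e^(−rt) = 1.
e^(−0.33t) = 1/22.991 = 0.0434954, so t = ln(22.991)/0.33 = 3.1351/0.33 = 9.5003.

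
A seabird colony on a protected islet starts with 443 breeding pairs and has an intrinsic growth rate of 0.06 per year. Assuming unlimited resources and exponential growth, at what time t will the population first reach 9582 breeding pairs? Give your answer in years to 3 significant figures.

Set N₀·e^(rt) = 9582: e^(0.06·t) = 9582/443 = 21.63.
0.06·t = ln(21.63) = 3.0741, so t = 3.0741/0.06 = 51.235.

51.2 years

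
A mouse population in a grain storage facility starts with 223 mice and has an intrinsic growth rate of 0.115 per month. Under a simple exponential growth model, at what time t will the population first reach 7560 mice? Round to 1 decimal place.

30.6 months

Set N₀·e^(rt) = 7560: e^(0.115·t) = 7560/223 = 33.901.
0.115·t = ln(33.901) = 3.5235, so t = 3.5235/0.115 = 30.639.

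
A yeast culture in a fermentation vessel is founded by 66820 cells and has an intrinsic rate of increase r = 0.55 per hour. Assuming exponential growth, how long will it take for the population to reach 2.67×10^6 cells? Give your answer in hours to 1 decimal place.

Set N₀·e^(rt) = 2.67×10^6: e^(0.55·t) = 2.67×10^6/66820 = 39.958.
0.55·t = ln(39.958) = 3.6878, so t = 3.6878/0.55 = 6.7051.

6.7 hours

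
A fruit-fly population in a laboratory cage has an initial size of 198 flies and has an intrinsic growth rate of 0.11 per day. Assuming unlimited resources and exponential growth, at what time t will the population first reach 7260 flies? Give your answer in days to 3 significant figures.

Set N₀·e^(rt) = 7260: e^(0.11·t) = 7260/198 = 36.667.
0.11·t = ln(36.667) = 3.6019, so t = 3.6019/0.11 = 32.744.

32.7 days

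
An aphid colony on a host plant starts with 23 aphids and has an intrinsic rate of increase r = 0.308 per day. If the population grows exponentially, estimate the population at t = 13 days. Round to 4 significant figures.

1261 aphids

N(t) = N₀·e^(rt) = 23 × e^(0.308×13) = 23 × e^4.004.
e^4.004 ≈ 54.817, so N ≈ 23 × 54.817 = 1260.79.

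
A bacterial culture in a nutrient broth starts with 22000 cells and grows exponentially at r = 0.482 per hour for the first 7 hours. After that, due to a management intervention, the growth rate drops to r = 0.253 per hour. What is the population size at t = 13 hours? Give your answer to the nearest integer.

2930834 cells

Phase 1: N(7) = 22000·e^(0.482×7) = 22000·e^3.374 = 642292.
Phase 2 runs for 13 − 7 = 6 hours at r = 0.253.
N(13) = 642292·e^(0.253×6) = 642292·e^1.518 = 2.930834×10^6.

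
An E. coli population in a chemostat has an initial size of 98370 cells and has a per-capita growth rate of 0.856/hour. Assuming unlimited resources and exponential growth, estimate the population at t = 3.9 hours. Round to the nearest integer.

N(t) = N₀·e^(rt) = 98370 × e^(0.856×3.9) = 98370 × e^3.338.
e^3.338 ≈ 28.174, so N ≈ 98370 × 28.174 = 2.771478×10^6.

2771478 cells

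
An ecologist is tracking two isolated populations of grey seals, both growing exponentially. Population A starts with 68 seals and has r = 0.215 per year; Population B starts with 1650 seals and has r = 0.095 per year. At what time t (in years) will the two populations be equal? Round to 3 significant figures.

26.6 years

Set 68·e^(0.215t) = 1650·e^(0.095t).
e^((0.215 − 0.095)t) = 1650/68 → e^(0.12·t) = 24.265.
0.12·t = ln(24.265) = 3.189, so t = 3.189/0.12 = 26.575.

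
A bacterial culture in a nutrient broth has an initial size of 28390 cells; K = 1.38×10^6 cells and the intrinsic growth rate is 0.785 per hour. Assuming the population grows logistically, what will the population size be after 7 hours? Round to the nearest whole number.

A = (K − N₀)/N₀ = (1.38×10^6 − 28390)/28390 = 47.609.
N(t) = K/(1 + A·e^(−rt)) = 1.38×10^6/(1 + 47.609×e^(−0.785×7)).
e^(−5.495) = 0.0041073; denominator = 1 + 47.609×0.0041073 = 1.1955.
N = 1.38×10^6/1.1955 = 1.154289×10^6.

1154289 cells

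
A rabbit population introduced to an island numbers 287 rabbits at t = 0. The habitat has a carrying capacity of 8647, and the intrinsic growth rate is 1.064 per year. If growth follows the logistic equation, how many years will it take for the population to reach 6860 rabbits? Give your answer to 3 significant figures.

4.43 years

A = (K − N₀)/N₀ = (8647 − 287)/287 = 29.129.
Solve 8647/(1 + 29.129·e^(−1.064t)) = 6860: 1 + 29.129·e^(−1.064t) = 1.2605, so e^(−1.064t) = 0.00894285.
−1.064·t = ln(0.00894285) = -4.7169, so t = 4.7169/1.064 = 4.4332.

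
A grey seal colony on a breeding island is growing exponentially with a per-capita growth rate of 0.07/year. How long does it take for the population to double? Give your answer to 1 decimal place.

9.9 years

Doubling time t_d = ln(2)/r = 0.6931/0.07 = 9.9021.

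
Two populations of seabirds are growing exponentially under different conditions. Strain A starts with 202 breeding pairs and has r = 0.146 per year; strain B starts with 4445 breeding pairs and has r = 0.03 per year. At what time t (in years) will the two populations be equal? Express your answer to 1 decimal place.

26.6 years

Set 202·e^(0.146t) = 4445·e^(0.03t).
e^((0.146 − 0.03)t) = 4445/202 → e^(0.116·t) = 22.005.
0.116·t = ln(22.005) = 3.0913, so t = 3.0913/0.116 = 26.649.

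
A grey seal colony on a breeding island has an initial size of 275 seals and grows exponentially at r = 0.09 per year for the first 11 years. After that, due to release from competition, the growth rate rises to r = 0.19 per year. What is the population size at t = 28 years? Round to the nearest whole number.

Phase 1: N(11) = 275·e^(0.09×11) = 275·e^0.99 = 740.089.
Phase 2 runs for 28 − 11 = 17 years at r = 0.19.
N(28) = 740.089·e^(0.19×17) = 740.089·e^3.23 = 18709.2.

18709 seals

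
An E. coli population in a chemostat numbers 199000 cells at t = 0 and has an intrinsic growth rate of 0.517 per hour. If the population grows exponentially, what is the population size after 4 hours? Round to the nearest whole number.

1573889 cells

N(t) = N₀·e^(rt) = 199000 × e^(0.517×4) = 199000 × e^2.068.
e^2.068 ≈ 7.909, so N ≈ 199000 × 7.909 = 1.573889×10^6.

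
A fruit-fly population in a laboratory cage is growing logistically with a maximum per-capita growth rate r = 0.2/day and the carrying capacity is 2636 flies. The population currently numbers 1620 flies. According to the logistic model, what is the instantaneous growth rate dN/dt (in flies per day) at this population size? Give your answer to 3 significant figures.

125 flies per day

dN/dt = rN(1 − N/K) = 0.2 × 1620 × (1 − 1620/2636).
1 − 1620/2636 = 0.38543; dN/dt = 0.2 × 1620 × 0.38543 = 124.88.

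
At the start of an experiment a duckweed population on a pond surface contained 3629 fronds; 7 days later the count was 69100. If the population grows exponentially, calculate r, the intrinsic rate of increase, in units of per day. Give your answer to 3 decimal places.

From N(t) = N₀·e^(rt): e^(r·7) = 69100/3629 = 19.041.
r·7 = ln(19.041) = 2.9466, so r = 2.9466/7 = 0.42094.

0.421 per day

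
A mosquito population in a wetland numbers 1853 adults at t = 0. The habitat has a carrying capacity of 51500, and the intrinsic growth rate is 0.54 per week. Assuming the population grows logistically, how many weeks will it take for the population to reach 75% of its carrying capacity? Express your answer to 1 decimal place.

8.1 weeks

A = (K − N₀)/N₀ = (51500 − 1853)/1853 = 26.793.
Solve 51500/(1 + 26.793·e^(−0.54t)) = 38625: 1 + 26.793·e^(−0.54t) = 1.3333, so e^(−0.54t) = 0.0124412.
−0.54·t = ln(0.0124412) = -4.3867, so t = 4.3867/0.54 = 8.1236.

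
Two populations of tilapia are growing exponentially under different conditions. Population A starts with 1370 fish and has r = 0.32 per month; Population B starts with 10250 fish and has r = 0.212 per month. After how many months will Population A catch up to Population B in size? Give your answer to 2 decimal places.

18.63 months

Set 1370·e^(0.32t) = 10250·e^(0.212t).
e^((0.32 − 0.212)t) = 10250/1370 → e^(0.108·t) = 7.4818.
0.108·t = ln(7.4818) = 2.0125, so t = 2.0125/0.108 = 18.634.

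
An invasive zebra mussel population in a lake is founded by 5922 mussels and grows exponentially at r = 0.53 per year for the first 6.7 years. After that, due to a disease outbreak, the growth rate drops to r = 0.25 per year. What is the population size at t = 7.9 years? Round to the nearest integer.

278571 mussels

Phase 1: N(6.7) = 5922·e^(0.53×6.7) = 5922·e^3.551 = 206371.
Phase 2 runs for 7.9 − 6.7 = 1.2 years at r = 0.25.
N(7.9) = 206371·e^(0.25×1.2) = 206371·e^0.3 = 278571.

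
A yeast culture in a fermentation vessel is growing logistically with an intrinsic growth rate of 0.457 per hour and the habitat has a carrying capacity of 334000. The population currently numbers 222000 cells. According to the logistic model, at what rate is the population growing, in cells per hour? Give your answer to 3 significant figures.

dN/dt = rN(1 − N/K) = 0.457 × 222000 × (1 − 222000/334000).
1 − 222000/334000 = 0.33533; dN/dt = 0.457 × 222000 × 0.33533 = 34021.

34000 cells per hour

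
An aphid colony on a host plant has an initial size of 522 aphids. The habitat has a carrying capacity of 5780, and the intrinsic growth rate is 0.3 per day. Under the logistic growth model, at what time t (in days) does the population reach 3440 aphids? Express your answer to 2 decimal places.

A = (K − N₀)/N₀ = (5780 − 522)/522 = 10.073.
Solve 5780/(1 + 10.073·e^(−0.3t)) = 3440: 1 + 10.073·e^(−0.3t) = 1.6802, so e^(−0.3t) = 0.0675316.
−0.3·t = ln(0.0675316) = -2.6952, so t = 2.6952/0.3 = 8.9839.

8.98 days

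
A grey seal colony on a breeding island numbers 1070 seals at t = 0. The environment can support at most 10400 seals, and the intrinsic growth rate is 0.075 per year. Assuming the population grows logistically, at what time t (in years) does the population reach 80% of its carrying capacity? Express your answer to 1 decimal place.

A = (K − N₀)/N₀ = (10400 − 1070)/1070 = 8.7196.
Solve 10400/(1 + 8.7196·e^(−0.075t)) = 8320: 1 + 8.7196·e^(−0.075t) = 1.25, so e^(−0.075t) = 0.028671.
−0.075·t = ln(0.028671) = -3.5519, so t = 3.5519/0.075 = 47.358.

47.4 years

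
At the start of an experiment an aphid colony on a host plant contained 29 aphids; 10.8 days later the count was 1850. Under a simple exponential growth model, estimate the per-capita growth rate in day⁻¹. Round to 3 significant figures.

0.385 per day

From N(t) = N₀·e^(rt): e^(r·10.8) = 1850/29 = 63.793.
r·10.8 = ln(63.793) = 4.1556, so r = 4.1556/10.8 = 0.38478.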